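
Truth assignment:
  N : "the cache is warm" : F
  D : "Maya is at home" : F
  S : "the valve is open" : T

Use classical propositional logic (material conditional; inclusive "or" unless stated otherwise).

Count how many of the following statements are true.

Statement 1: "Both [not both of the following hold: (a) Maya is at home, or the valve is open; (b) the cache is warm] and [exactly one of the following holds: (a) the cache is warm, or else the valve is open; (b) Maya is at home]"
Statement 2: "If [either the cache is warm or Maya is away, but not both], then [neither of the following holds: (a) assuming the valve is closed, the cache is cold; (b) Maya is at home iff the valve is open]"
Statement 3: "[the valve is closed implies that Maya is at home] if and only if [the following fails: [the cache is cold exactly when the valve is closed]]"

Statement 1: In symbols: ((D or S) nand N) and ((N or S) xor D)

D or S = False or True = True
(D or S) nand N = True nand False = True
N or S = False or True = True
(N or S) xor D = True xor False = True
((D or S) nand N) and ((N or S) xor D) = True and True = True
So Statement 1 is true.

Statement 2: This is (N xor not D) -> ((not S -> not N) nor (D iff S)).

not D = not False = True
N xor not D = False xor True = True
not S = not True = False
not N = not False = True
not S -> not N = False -> True = True
D iff S = False iff True = False
(not S -> not N) nor (D iff S) = True nor False = False
(N xor not D) -> ((not S -> not N) nor (D iff S)) = True -> False = False
Hence Statement 2 is false.

Statement 3: Parsed as (not S -> D) iff not (not N iff not S)

not S = not True = False
not S -> D = False -> False = True
not N = not False = True
not S = not True = False
not N iff not S = True iff False = False
not (not N iff not S) = not False = True
(not S -> D) iff not (not N iff not S) = True iff True = True
Thus Statement 3 is true.

2 of the 3 statements are true.

2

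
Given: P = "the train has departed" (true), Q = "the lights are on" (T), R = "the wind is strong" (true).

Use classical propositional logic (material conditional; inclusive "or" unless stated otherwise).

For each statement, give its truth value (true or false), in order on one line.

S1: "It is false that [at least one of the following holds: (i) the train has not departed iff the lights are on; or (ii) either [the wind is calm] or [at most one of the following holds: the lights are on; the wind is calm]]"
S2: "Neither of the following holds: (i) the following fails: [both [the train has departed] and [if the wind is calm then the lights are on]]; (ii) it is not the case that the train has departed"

S1 F / S2 T

S1: Parsed as ¬((¬P ↔ Q) ∨ (¬R ∨ (Q ↑ ¬R)))

¬P = ¬T = F
¬P ↔ Q = F ↔ T = F
¬R = ¬T = F
¬R = ¬T = F
Q ↑ ¬R = T ↑ F = T
¬R ∨ (Q ↑ ¬R) = F ∨ T = T
(¬P ↔ Q) ∨ (¬R ∨ (Q ↑ ¬R)) = F ∨ T = T
¬((¬P ↔ Q) ∨ (¬R ∨ (Q ↑ ¬R))) = ¬T = F
So S1 is false.

S2: In symbols: ¬(P ∧ (¬R → Q)) ↓ ¬P

¬R = ¬T = F
¬R → Q = F → T = T
P ∧ (¬R → Q) = T ∧ T = T
¬(P ∧ (¬R → Q)) = ¬T = F
¬P = ¬T = F
¬(P ∧ (¬R → Q)) ↓ ¬P = F ↓ F = T
Hence S2 is true.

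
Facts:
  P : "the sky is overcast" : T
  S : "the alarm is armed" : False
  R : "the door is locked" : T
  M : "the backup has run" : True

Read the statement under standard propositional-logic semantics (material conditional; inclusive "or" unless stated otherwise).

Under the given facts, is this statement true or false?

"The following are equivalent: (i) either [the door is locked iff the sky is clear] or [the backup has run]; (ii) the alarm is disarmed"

True

Parsed as ((R <-> ~P) | M) <-> ~S

~P = ~T = F
R <-> ~P = T <-> F = F
(R <-> ~P) | M = F | T = T
~S = ~F = T
((R <-> ~P) | M) <-> ~S = T <-> T = T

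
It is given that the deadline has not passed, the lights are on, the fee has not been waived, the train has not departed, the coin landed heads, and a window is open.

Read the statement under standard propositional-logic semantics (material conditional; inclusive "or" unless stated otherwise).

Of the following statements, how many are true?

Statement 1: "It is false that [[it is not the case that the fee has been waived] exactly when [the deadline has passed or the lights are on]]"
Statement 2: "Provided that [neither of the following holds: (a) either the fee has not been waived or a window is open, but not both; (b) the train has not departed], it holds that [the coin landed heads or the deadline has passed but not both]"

1

Let R = "the fee has been waived" (F), P = "the deadline has passed" (F), Q = "the lights are on" (T), V = "a window is open" (T), S = "the train has departed" (F), U = "the coin landed heads" (T).

Statement 1: In symbols: ~(~R <-> (P | Q))

~R = ~F = T
P | Q = F | T = T
~R <-> (P | Q) = T <-> T = T
~(~R <-> (P | Q)) = ~T = F
So Statement 1 is false.

Statement 2: Parsed as ((~R xor V) nor ~S) -> (U xor P)

~R = ~F = T
~R xor V = T xor T = F
~S = ~F = T
(~R xor V) nor ~S = F nor T = F
U xor P = T xor F = T
((~R xor V) nor ~S) -> (U xor P) = F -> T = T
Thus Statement 2 is true.

1 of the 2 statements is true.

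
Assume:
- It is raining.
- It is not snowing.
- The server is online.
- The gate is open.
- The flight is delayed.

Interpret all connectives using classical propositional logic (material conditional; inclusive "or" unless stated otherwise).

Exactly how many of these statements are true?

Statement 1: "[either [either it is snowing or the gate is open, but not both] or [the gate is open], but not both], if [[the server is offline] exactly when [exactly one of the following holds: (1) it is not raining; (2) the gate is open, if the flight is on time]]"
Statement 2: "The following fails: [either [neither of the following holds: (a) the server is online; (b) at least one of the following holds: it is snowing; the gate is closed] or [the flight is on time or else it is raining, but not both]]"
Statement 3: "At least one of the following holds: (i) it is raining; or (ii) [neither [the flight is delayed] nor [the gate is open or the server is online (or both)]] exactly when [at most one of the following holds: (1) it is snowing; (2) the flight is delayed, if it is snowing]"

2

Let R = "the server is online" (True), P = "it is raining" (True), U = "the flight is delayed" (True), S = "the gate is open" (True), Q = "it is snowing" (False).

Statement 1: Parsed as (not R iff (not P xor (not U -> S))) -> ((Q xor S) xor S)

not R = not True = False
not P = not True = False
not U = not True = False
not U -> S = False -> True = True
not P xor (not U -> S) = False xor True = True
not R iff (not P xor (not U -> S)) = False iff True = False
Q xor S = False xor True = True
(Q xor S) xor S = True xor True = False
(not R iff (not P xor (not U -> S))) -> ((Q xor S) xor S) = False -> False = True
Thus Statement 1 is true.

Statement 2: Formalization: not ((R nor (Q or not S)) or (not U xor P))

not S = not True = False
Q or not S = False or False = False
R nor (Q or not S) = True nor False = False
not U = not True = False
not U xor P = False xor True = True
(R nor (Q or not S)) or (not U xor P) = False or True = True
not ((R nor (Q or not S)) or (not U xor P)) = not True = False
So Statement 2 is false.

Statement 3: This is P or ((U nor (S or R)) iff (Q nand (Q -> U))).

S or R = True or True = True
U nor (S or R) = True nor True = False
Q -> U = False -> True = True
Q nand (Q -> U) = False nand True = True
(U nor (S or R)) iff (Q nand (Q -> U)) = False iff True = False
P or ((U nor (S or R)) iff (Q nand (Q -> U))) = True or False = True
So Statement 3 is true.

True statements: 2.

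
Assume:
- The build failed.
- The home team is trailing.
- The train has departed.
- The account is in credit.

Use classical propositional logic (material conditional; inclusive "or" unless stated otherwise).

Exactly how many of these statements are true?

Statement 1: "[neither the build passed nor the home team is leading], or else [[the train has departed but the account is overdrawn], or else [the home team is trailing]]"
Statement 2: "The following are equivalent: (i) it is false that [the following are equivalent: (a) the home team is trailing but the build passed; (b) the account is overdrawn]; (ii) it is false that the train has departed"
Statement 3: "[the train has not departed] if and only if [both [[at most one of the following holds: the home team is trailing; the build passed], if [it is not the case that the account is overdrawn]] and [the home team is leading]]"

3

Let K = "the build passed" (F), H = "the home team is leading" (F), R = "the train has departed" (T), G = "the account is overdrawn" (F).

Statement 1: Formalization: (K nor H) | ((R & G) | ~H)

K nor H = F nor F = T
R & G = T & F = F
~H = ~F = T
(R & G) | ~H = F | T = T
(K nor H) | ((R & G) | ~H) = T | T = T
So Statement 1 is true.

Statement 2: In symbols: ~((~H & K) <-> G) <-> ~R

~H = ~F = T
~H & K = T & F = F
(~H & K) <-> G = F <-> F = T
~((~H & K) <-> G) = ~T = F
~R = ~T = F
~((~H & K) <-> G) <-> ~R = F <-> F = T
So Statement 2 is true.

Statement 3: Parsed as ~R <-> ((~G -> (~H nand K)) & H)

~R = ~T = F
~G = ~F = T
~H = ~F = T
~H nand K = T nand F = T
~G -> (~H nand K) = T -> T = T
(~G -> (~H nand K)) & H = T & F = F
~R <-> ((~G -> (~H nand K)) & H) = F <-> F = T
Thus Statement 3 is true.

True statements: 3.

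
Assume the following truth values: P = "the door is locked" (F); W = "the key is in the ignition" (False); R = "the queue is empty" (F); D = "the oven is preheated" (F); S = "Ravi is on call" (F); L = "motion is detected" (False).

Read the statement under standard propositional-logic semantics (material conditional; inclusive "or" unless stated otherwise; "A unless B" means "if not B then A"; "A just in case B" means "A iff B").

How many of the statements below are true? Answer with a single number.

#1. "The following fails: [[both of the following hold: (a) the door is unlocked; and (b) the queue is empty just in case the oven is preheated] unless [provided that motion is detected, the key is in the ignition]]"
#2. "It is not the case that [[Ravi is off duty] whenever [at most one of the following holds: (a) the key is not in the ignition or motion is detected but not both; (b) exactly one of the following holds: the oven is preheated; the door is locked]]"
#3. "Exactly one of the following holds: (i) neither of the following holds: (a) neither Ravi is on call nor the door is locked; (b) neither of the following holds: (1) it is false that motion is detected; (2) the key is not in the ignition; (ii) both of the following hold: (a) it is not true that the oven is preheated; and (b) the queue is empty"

0

#1: Parsed as not ((not P and (R iff D)) or (L -> W))

not P = not False = True
R iff D = False iff False = True
not P and (R iff D) = True and True = True
L -> W = False -> False = True
(not P and (R iff D)) or (L -> W) = True or True = True
not ((not P and (R iff D)) or (L -> W)) = not True = False
Thus #1 is false.

#2: This is not (((not W xor L) nand (D xor P)) -> not S).

not W = not False = True
not W xor L = True xor False = True
D xor P = False xor False = False
(not W xor L) nand (D xor P) = True nand False = True
not S = not False = True
((not W xor L) nand (D xor P)) -> not S = True -> True = True
not (((not W xor L) nand (D xor P)) -> not S) = not True = False
Thus #2 is false.

#3: Formalization: ((S nor P) nor (not L nor not W)) xor (not D and R)

S nor P = False nor False = True
not L = not False = True
not W = not False = True
not L nor not W = True nor True = False
(S nor P) nor (not L nor not W) = True nor False = False
not D = not False = True
not D and R = True and False = False
((S nor P) nor (not L nor not W)) xor (not D and R) = False xor False = False
Hence #3 is false.

True statements: 0 (none).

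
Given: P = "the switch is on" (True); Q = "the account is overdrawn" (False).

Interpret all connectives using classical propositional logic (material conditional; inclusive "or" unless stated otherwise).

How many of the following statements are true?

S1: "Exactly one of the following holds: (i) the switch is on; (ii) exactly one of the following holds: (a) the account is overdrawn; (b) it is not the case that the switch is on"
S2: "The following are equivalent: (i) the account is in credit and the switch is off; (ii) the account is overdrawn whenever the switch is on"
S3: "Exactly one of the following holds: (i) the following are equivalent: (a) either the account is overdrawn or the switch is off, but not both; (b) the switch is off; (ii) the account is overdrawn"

S1: Parsed as P xor (Q xor not P)

not P = not True = False
Q xor not P = False xor False = False
P xor (Q xor not P) = True xor False = True
Hence S1 is true.

S2: Formalization: (not Q and not P) iff (P -> Q)

not Q = not False = True
not P = not True = False
not Q and not P = True and False = False
P -> Q = True -> False = False
(not Q and not P) iff (P -> Q) = False iff False = True
So S2 is true.

S3: This is ((Q xor not P) iff not P) xor Q.

not P = not True = False
Q xor not P = False xor False = False
not P = not True = False
(Q xor not P) iff not P = False iff False = True
((Q xor not P) iff not P) xor Q = True xor False = True
Thus S3 is true.

Count: 3.

3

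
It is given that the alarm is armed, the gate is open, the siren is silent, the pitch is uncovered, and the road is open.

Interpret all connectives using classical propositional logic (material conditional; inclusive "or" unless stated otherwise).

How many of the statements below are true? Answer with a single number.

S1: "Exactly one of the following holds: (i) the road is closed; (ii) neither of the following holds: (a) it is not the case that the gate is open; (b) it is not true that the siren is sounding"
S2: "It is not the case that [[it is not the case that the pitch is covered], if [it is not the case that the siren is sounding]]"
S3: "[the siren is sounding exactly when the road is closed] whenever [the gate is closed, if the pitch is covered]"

Let Q = "the road is closed" (F), W = "the gate is open" (T), M = "the siren is sounding" (F), N = "the pitch is covered" (F).

S1: In symbols: Q xor (~W nor ~M)

~W = ~T = F
~M = ~F = T
~W nor ~M = F nor T = F
Q xor (~W nor ~M) = F xor F = F
So S1 is false.

S2: Parsed as ~(~M -> ~N)

~M = ~F = T
~N = ~F = T
~M -> ~N = T -> T = T
~(~M -> ~N) = ~T = F
Thus S2 is false.

S3: Formalization: (N -> ~W) -> (M <-> Q)

~W = ~T = F
N -> ~W = F -> F = T
M <-> Q = F <-> F = T
(N -> ~W) -> (M <-> Q) = T -> T = T
Thus S3 is true.

True statements: 1 (S3).

1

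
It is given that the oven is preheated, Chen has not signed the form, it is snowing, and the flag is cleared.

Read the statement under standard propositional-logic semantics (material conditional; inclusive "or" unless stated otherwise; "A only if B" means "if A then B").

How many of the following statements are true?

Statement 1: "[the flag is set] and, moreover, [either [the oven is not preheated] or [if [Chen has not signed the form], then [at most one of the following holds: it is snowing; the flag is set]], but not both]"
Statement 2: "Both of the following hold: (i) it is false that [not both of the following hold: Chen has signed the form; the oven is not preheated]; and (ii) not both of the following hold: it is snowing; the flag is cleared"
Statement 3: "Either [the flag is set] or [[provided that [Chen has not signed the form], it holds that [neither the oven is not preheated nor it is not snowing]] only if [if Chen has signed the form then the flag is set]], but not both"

1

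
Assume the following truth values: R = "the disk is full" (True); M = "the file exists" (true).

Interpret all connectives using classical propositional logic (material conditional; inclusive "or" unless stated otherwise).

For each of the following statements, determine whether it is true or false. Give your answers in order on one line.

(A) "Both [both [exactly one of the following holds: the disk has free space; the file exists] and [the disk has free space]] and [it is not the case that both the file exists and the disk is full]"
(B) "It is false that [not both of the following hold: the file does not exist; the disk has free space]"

(A): In symbols: ((~R xor M) & ~R) & (M nand R)

~R = ~T = F
~R xor M = F xor T = T
~R = ~T = F
(~R xor M) & ~R = T & F = F
M nand R = T nand T = F
((~R xor M) & ~R) & (M nand R) = F & F = F
Thus (A) is false.

(B): Formalization: ~(~M nand ~R)

~M = ~T = F
~R = ~T = F
~M nand ~R = F nand F = T
~(~M nand ~R) = ~T = F
Hence (B) is false.

(A) F; (B) F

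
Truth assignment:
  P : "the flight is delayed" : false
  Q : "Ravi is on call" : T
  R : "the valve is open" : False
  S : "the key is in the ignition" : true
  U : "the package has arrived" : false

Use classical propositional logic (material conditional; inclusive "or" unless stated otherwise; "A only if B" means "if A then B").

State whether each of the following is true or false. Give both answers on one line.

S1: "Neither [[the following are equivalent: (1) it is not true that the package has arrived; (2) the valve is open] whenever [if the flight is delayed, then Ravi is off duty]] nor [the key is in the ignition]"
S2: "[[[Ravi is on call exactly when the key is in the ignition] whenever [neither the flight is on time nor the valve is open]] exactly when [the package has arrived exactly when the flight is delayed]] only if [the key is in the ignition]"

S1: Parsed as ((P -> ~Q) -> (~U <-> R)) nor S

~Q = ~T = F
P -> ~Q = F -> F = T
~U = ~F = T
~U <-> R = T <-> F = F
(P -> ~Q) -> (~U <-> R) = T -> F = F
((P -> ~Q) -> (~U <-> R)) nor S = F nor T = F
So S1 is false.

S2: Formalization: (((~P nor R) -> (Q <-> S)) <-> (U <-> P)) -> S

~P = ~F = T
~P nor R = T nor F = F
Q <-> S = T <-> T = T
(~P nor R) -> (Q <-> S) = F -> T = T
U <-> P = F <-> F = T
((~P nor R) -> (Q <-> S)) <-> (U <-> P) = T <-> T = T
(((~P nor R) -> (Q <-> S)) <-> (U <-> P)) -> S = T -> T = T
So S2 is true.

S1 false / S2 true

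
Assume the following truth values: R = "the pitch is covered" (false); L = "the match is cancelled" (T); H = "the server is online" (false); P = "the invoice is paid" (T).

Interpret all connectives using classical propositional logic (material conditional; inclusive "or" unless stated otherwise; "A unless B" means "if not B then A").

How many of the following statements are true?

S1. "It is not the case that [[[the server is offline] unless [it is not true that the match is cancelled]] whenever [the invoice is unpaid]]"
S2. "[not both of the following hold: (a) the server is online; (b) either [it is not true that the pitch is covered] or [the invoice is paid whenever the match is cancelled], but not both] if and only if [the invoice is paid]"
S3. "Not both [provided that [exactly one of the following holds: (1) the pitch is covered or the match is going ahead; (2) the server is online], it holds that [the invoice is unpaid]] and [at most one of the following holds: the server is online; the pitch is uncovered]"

S1: Formalization: ~(~P -> (~H | ~L))

~P = ~T = F
~H = ~F = T
~L = ~T = F
~H | ~L = T | F = T
~P -> (~H | ~L) = F -> T = T
~(~P -> (~H | ~L)) = ~T = F
So S1 is false.

S2: Formalization: (H nand (~R xor (L -> P))) <-> P

~R = ~F = T
L -> P = T -> T = T
~R xor (L -> P) = T xor T = F
H nand (~R xor (L -> P)) = F nand F = T
(H nand (~R xor (L -> P))) <-> P = T <-> T = T
Thus S2 is true.

S3: This is (((R | ~L) xor H) -> ~P) nand (H nand ~R).

~L = ~T = F
R | ~L = F | F = F
(R | ~L) xor H = F xor F = F
~P = ~T = F
((R | ~L) xor H) -> ~P = F -> F = T
~R = ~F = T
H nand ~R = F nand T = T
(((R | ~L) xor H) -> ~P) nand (H nand ~R) = T nand T = F
Thus S3 is false.

True statements: 1.

1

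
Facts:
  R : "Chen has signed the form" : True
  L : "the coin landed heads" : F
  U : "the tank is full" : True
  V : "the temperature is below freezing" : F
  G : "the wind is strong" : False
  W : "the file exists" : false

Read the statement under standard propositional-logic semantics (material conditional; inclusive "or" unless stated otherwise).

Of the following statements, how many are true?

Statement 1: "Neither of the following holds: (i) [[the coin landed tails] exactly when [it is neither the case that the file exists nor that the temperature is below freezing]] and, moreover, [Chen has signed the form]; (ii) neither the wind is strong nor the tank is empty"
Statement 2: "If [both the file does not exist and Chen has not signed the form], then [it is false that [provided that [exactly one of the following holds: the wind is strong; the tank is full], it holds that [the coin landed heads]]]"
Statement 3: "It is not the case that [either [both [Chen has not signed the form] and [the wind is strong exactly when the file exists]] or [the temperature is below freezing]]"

Statement 1: Parsed as ((not L iff (W nor V)) and R) nor (G nor not U)

not L = not False = True
W nor V = False nor False = True
not L iff (W nor V) = True iff True = True
(not L iff (W nor V)) and R = True and True = True
not U = not True = False
G nor not U = False nor False = True
((not L iff (W nor V)) and R) nor (G nor not U) = True nor True = False
So Statement 1 is false.

Statement 2: Formalization: (not W and not R) -> not ((G xor U) -> L)

not W = not False = True
not R = not True = False
not W and not R = True and False = False
G xor U = False xor True = True
(G xor U) -> L = True -> False = False
not ((G xor U) -> L) = not False = True
(not W and not R) -> not ((G xor U) -> L) = False -> True = True
Hence Statement 2 is true.

Statement 3: In symbols: not ((not R and (G iff W)) or V)

not R = not True = False
G iff W = False iff False = True
not R and (G iff W) = False and True = False
(not R and (G iff W)) or V = False or False = False
not ((not R and (G iff W)) or V) = not False = True
So Statement 3 is true.

Count: 2.

2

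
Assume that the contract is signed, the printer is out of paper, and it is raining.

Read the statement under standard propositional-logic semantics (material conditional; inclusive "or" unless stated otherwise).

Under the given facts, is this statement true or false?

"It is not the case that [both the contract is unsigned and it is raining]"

Let P = "the contract is signed" (T), R = "it is raining" (T).
In symbols: ~(~P & R)

~P = ~T = F
~P & R = F & T = F
~(~P & R) = ~F = T

true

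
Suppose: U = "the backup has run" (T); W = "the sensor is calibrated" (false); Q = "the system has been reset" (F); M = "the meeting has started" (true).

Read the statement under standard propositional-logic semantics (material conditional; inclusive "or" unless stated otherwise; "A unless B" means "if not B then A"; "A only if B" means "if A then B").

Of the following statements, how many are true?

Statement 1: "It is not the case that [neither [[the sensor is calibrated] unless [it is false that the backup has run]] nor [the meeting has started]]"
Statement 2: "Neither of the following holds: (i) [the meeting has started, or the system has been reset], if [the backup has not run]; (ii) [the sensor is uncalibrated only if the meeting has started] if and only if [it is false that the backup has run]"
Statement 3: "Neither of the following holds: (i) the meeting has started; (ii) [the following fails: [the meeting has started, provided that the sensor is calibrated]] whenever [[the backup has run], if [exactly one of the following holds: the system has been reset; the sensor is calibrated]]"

1

Statement 1: Parsed as ~((W | ~U) nor M)

~U = ~T = F
W | ~U = F | F = F
(W | ~U) nor M = F nor T = F
~((W | ~U) nor M) = ~F = T
Thus Statement 1 is true.

Statement 2: This is (~U -> (M | Q)) nor ((~W -> M) <-> ~U).

~U = ~T = F
M | Q = T | F = T
~U -> (M | Q) = F -> T = T
~W = ~F = T
~W -> M = T -> T = T
~U = ~T = F
(~W -> M) <-> ~U = T <-> F = F
(~U -> (M | Q)) nor ((~W -> M) <-> ~U) = T nor F = F
Hence Statement 2 is false.

Statement 3: Parsed as M nor (((Q xor W) -> U) -> ~(W -> M))

Q xor W = F xor F = F
(Q xor W) -> U = F -> T = T
W -> M = F -> T = T
~(W -> M) = ~T = F
((Q xor W) -> U) -> ~(W -> M) = T -> F = F
M nor (((Q xor W) -> U) -> ~(W -> M)) = T nor F = F
Thus Statement 3 is false.

1 of the 3 statements is true.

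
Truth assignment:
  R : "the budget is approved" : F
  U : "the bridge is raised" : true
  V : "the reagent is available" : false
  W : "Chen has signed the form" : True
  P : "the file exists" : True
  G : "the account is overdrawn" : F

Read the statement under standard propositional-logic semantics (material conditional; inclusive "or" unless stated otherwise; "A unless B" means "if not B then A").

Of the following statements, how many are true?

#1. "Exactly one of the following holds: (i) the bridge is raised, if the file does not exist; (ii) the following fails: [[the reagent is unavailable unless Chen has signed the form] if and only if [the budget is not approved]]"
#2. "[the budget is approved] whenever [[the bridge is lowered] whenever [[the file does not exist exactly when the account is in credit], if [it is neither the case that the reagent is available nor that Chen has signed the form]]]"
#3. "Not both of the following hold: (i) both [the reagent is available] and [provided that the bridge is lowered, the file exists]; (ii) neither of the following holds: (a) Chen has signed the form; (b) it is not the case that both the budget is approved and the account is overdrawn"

#1: Formalization: (not P -> U) xor not ((not V or W) iff not R)

not P = not True = False
not P -> U = False -> True = True
not V = not False = True
not V or W = True or True = True
not R = not False = True
(not V or W) iff not R = True iff True = True
not ((not V or W) iff not R) = not True = False
(not P -> U) xor not ((not V or W) iff not R) = True xor False = True
So #1 is true.

#2: This is (((V nor W) -> (not P iff not G)) -> not U) -> R.

V nor W = False nor True = False
not P = not True = False
not G = not False = True
not P iff not G = False iff True = False
(V nor W) -> (not P iff not G) = False -> False = True
not U = not True = False
((V nor W) -> (not P iff not G)) -> not U = True -> False = False
(((V nor W) -> (not P iff not G)) -> not U) -> R = False -> False = True
So #2 is true.

#3: In symbols: (V and (not U -> P)) nand (W nor (R nand G))

not U = not True = False
not U -> P = False -> True = True
V and (not U -> P) = False and True = False
R nand G = False nand False = True
W nor (R nand G) = True nor True = False
(V and (not U -> P)) nand (W nor (R nand G)) = False nand False = True
Hence #3 is true.

True statements: 3 (#1, #2, #3).

3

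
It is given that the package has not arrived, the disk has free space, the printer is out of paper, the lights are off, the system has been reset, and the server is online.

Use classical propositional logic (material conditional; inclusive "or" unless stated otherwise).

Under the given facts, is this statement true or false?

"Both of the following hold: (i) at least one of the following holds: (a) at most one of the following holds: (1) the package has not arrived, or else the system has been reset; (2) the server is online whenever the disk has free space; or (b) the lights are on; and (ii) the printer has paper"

The statement is false.

Let P = "the package has arrived" (F), U = "the system has been reset" (T), Q = "the disk is full" (F), V = "the server is online" (T), S = "the lights are on" (F), R = "the printer has paper" (F).
Parsed as (((~P | U) nand (~Q -> V)) | S) & R

~P = ~F = T
~P | U = T | T = T
~Q = ~F = T
~Q -> V = T -> T = T
(~P | U) nand (~Q -> V) = T nand T = F
((~P | U) nand (~Q -> V)) | S = F | F = F
(((~P | U) nand (~Q -> V)) | S) & R = F & F = F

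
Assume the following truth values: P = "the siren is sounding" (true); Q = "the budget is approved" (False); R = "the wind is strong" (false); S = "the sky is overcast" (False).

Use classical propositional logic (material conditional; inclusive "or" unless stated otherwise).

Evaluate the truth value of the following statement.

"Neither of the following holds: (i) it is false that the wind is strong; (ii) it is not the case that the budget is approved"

false

Values: R=False, Q=False.
Parsed as not R nor not Q

not R = not False = True
not Q = not False = True
not R nor not Q = True nor True = False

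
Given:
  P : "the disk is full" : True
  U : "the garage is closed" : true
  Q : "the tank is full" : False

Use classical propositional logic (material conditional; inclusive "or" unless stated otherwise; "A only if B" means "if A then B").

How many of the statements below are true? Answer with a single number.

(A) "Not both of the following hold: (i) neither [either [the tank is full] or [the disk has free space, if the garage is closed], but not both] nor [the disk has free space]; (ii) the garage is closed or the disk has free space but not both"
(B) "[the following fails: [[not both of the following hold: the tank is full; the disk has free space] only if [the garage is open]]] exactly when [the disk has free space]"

(A): This is ((Q xor (U -> not P)) nor not P) nand (U xor not P).

not P = not True = False
U -> not P = True -> False = False
Q xor (U -> not P) = False xor False = False
not P = not True = False
(Q xor (U -> not P)) nor not P = False nor False = True
not P = not True = False
U xor not P = True xor False = True
((Q xor (U -> not P)) nor not P) nand (U xor not P) = True nand True = False
Thus (A) is false.

(B): Formalization: not ((Q nand not P) -> not U) iff not P

not P = not True = False
Q nand not P = False nand False = True
not U = not True = False
(Q nand not P) -> not U = True -> False = False
not ((Q nand not P) -> not U) = not False = True
not P = not True = False
not ((Q nand not P) -> not U) iff not P = True iff False = False
Hence (B) is false.

True statements: 0 (none).

0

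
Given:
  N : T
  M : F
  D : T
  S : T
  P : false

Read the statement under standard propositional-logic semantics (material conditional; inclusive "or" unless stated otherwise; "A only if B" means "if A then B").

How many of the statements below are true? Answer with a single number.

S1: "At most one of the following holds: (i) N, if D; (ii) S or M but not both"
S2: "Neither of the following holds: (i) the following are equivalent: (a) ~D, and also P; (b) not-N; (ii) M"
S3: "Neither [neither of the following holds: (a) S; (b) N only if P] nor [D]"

0

S1: This is (D → N) ↑ (S ⊕ M).

D → N = T → T = T
S ⊕ M = T ⊕ F = T
(D → N) ↑ (S ⊕ M) = T ↑ T = F
Thus S1 is false.

S2: In symbols: ((¬D ∧ P) ↔ ¬N) ↓ M

¬D = ¬T = F
¬D ∧ P = F ∧ F = F
¬N = ¬T = F
(¬D ∧ P) ↔ ¬N = F ↔ F = T
((¬D ∧ P) ↔ ¬N) ↓ M = T ↓ F = F
Thus S2 is false.

S3: This is (S ↓ (N → P)) ↓ D.

N → P = T → F = F
S ↓ (N → P) = T ↓ F = F
(S ↓ (N → P)) ↓ D = F ↓ T = F
Hence S3 is false.

Count: 0.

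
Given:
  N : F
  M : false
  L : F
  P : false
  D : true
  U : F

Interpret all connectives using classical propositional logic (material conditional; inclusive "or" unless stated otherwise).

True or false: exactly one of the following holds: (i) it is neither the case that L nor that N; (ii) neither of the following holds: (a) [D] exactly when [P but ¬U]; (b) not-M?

Formalization: (L nor N) xor ((D iff (P and not U)) nor not M)

L nor N = False nor False = True
not U = not False = True
P and not U = False and True = False
D iff (P and not U) = True iff False = False
not M = not False = True
(D iff (P and not U)) nor not M = False nor True = False
(L nor N) xor ((D iff (P and not U)) nor not M) = True xor False = True

true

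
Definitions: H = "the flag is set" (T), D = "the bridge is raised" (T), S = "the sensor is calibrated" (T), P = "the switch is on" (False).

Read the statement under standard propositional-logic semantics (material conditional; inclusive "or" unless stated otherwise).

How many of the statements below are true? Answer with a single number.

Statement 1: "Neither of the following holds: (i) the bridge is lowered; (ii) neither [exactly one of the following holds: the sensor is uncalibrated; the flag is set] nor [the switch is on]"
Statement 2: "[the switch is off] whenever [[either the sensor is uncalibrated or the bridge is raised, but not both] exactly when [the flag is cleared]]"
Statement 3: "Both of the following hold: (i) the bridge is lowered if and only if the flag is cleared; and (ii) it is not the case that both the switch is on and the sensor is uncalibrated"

3

Statement 1: This is ¬D ↓ ((¬S ⊕ H) ↓ P).

¬D = ¬T = F
¬S = ¬T = F
¬S ⊕ H = F ⊕ T = T
(¬S ⊕ H) ↓ P = T ↓ F = F
¬D ↓ ((¬S ⊕ H) ↓ P) = F ↓ F = T
Hence Statement 1 is true.

Statement 2: Parsed as ((¬S ⊕ D) ↔ ¬H) → ¬P

¬S = ¬T = F
¬S ⊕ D = F ⊕ T = T
¬H = ¬T = F
(¬S ⊕ D) ↔ ¬H = T ↔ F = F
¬P = ¬F = T
((¬S ⊕ D) ↔ ¬H) → ¬P = F → T = T
Hence Statement 2 is true.

Statement 3: This is (¬D ↔ ¬H) ∧ (P ↑ ¬S).

¬D = ¬T = F
¬H = ¬T = F
¬D ↔ ¬H = F ↔ F = T
¬S = ¬T = F
P ↑ ¬S = F ↑ F = T
(¬D ↔ ¬H) ∧ (P ↑ ¬S) = T ∧ T = T
Thus Statement 3 is true.

Count: 3.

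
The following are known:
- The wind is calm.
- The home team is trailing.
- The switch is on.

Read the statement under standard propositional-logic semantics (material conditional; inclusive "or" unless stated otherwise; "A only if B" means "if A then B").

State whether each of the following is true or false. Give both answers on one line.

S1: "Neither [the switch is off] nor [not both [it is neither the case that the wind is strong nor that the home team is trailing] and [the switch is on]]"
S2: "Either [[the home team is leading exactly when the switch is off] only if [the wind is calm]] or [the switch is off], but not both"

S1 False; S2 True

Let R = "the switch is on" (T), P = "the wind is strong" (F), Q = "the home team is leading" (F).

S1: Formalization: ~R nor ((P nor ~Q) nand R)

~R = ~T = F
~Q = ~F = T
P nor ~Q = F nor T = F
(P nor ~Q) nand R = F nand T = T
~R nor ((P nor ~Q) nand R) = F nor T = F
Thus S1 is false.

S2: In symbols: ((Q <-> ~R) -> ~P) xor ~R

~R = ~T = F
Q <-> ~R = F <-> F = T
~P = ~F = T
(Q <-> ~R) -> ~P = T -> T = T
~R = ~T = F
((Q <-> ~R) -> ~P) xor ~R = T xor F = T
So S2 is true.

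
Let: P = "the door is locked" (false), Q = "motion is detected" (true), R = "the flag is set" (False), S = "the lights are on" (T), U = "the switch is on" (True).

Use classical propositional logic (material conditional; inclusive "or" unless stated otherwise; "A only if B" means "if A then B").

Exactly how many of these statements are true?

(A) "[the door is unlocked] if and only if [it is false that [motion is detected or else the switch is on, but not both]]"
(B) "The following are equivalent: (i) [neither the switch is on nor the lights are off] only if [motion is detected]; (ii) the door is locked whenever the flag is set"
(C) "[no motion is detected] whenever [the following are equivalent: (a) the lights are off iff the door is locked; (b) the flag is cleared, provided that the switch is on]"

(A): In symbols: ~P <-> ~(Q xor U)

~P = ~F = T
Q xor U = T xor T = F
~(Q xor U) = ~F = T
~P <-> ~(Q xor U) = T <-> T = T
So (A) is true.

(B): Formalization: ((U nor ~S) -> Q) <-> (R -> P)

~S = ~T = F
U nor ~S = T nor F = F
(U nor ~S) -> Q = F -> T = T
R -> P = F -> F = T
((U nor ~S) -> Q) <-> (R -> P) = T <-> T = T
Thus (B) is true.

(C): Formalization: ((~S <-> P) <-> (U -> ~R)) -> ~Q

~S = ~T = F
~S <-> P = F <-> F = T
~R = ~F = T
U -> ~R = T -> T = T
(~S <-> P) <-> (U -> ~R) = T <-> T = T
~Q = ~T = F
((~S <-> P) <-> (U -> ~R)) -> ~Q = T -> F = F
So (C) is false.

Count: 2.

2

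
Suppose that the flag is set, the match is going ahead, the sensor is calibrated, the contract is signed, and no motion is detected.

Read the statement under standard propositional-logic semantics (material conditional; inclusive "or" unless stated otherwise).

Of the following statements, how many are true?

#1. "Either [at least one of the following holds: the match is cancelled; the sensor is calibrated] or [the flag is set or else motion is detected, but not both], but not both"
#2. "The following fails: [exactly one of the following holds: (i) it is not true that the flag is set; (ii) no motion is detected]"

0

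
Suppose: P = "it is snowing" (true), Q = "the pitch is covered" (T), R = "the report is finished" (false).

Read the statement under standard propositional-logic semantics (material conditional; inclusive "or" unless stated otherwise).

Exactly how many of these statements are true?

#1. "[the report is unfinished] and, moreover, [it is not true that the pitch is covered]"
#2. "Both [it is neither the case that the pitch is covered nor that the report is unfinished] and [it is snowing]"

#1: In symbols: not R and not Q

not R = not False = True
not Q = not True = False
not R and not Q = True and False = False
Hence #1 is false.

#2: In symbols: (Q nor not R) and P

not R = not False = True
Q nor not R = True nor True = False
(Q nor not R) and P = False and True = False
Hence #2 is false.

True statements: 0 (none).

0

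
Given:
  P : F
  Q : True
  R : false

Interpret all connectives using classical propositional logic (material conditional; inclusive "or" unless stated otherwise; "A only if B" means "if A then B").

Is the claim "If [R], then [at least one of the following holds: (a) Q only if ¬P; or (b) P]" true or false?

Parsed as R -> ((Q -> not P) or P)

not P = not False = True
Q -> not P = True -> True = True
(Q -> not P) or P = True or False = True
R -> ((Q -> not P) or P) = False -> True = True

True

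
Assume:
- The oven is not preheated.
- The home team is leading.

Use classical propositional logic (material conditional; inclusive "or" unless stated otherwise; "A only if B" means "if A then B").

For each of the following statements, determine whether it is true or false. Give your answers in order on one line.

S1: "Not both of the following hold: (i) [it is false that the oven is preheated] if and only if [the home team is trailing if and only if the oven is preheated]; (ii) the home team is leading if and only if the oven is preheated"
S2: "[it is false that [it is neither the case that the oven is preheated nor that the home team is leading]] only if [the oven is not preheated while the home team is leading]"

S1 True / S2 True

Let P = "the oven is preheated" (F), Q = "the home team is leading" (T).

S1: In symbols: (¬P ↔ (¬Q ↔ P)) ↑ (Q ↔ P)

¬P = ¬F = T
¬Q = ¬T = F
¬Q ↔ P = F ↔ F = T
¬P ↔ (¬Q ↔ P) = T ↔ T = T
Q ↔ P = T ↔ F = F
(¬P ↔ (¬Q ↔ P)) ↑ (Q ↔ P) = T ↑ F = T
Thus S1 is true.

S2: This is ¬(P ↓ Q) → (¬P ∧ Q).

P ↓ Q = F ↓ T = F
¬(P ↓ Q) = ¬F = T
¬P = ¬F = T
¬P ∧ Q = T ∧ T = T
¬(P ↓ Q) → (¬P ∧ Q) = T → T = T
Hence S2 is true.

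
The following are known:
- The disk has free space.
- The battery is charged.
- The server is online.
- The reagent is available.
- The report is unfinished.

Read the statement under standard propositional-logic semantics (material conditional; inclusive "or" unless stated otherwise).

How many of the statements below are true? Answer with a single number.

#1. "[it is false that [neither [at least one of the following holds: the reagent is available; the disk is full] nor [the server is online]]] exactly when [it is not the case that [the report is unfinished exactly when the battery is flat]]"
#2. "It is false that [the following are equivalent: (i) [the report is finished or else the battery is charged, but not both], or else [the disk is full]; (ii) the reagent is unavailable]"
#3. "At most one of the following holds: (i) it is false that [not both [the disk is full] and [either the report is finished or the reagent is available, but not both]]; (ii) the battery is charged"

3

Let S = "the reagent is available" (T), P = "the disk is full" (F), R = "the server is online" (T), U = "the report is finished" (F), Q = "the battery is charged" (T).

#1: This is ~((S | P) nor R) <-> ~(~U <-> ~Q).

S | P = T | F = T
(S | P) nor R = T nor T = F
~((S | P) nor R) = ~F = T
~U = ~F = T
~Q = ~T = F
~U <-> ~Q = T <-> F = F
~(~U <-> ~Q) = ~F = T
~((S | P) nor R) <-> ~(~U <-> ~Q) = T <-> T = T
Thus #1 is true.

#2: Formalization: ~(((U xor Q) | P) <-> ~S)

U xor Q = F xor T = T
(U xor Q) | P = T | F = T
~S = ~T = F
((U xor Q) | P) <-> ~S = T <-> F = F
~(((U xor Q) | P) <-> ~S) = ~F = T
So #2 is true.

#3: Parsed as ~(P nand (U xor S)) nand Q

U xor S = F xor T = T
P nand (U xor S) = F nand T = T
~(P nand (U xor S)) = ~T = F
~(P nand (U xor S)) nand Q = F nand T = T
So #3 is true.

Count: 3.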